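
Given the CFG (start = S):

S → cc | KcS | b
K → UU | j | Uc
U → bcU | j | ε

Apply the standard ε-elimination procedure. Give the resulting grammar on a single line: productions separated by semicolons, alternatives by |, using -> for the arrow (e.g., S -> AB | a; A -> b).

S -> b | cS | cc | KcS; K -> U | c | j | UU | Uc; U -> j | bc | bcU

Nullable set: {K, U}.
S -> KcS: K nullable, giving KcS | cS.
K -> UU: U, U nullable, giving U | UU.
K -> Uc: U nullable, giving Uc | c.
Drop U -> ε.
U -> bcU: U nullable, giving bc | bcU.
Unchanged (no nullable symbols): S -> b; S -> cc; K -> j; U -> j.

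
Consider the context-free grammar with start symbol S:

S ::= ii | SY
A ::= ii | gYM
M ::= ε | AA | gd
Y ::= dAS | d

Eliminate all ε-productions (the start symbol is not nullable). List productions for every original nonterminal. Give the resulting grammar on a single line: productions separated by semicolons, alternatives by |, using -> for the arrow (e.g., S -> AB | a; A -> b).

S -> SY | ii; A -> gY | ii | gYM; M -> AA | gd; Y -> d | dAS

Nullable set: {M}.
A -> gYM: M nullable, giving gY | gYM.
Drop M -> ε.
Unchanged (no nullable symbols): S -> SY; S -> ii; A -> ii; M -> AA; M -> gd; Y -> d; Y -> dAS.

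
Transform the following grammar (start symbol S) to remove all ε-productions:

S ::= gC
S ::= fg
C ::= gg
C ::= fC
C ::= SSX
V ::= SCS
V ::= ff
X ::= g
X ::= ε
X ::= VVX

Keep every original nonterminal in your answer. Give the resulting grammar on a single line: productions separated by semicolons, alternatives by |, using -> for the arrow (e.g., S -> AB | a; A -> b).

Nullable set: {X}.
C -> SSX: X nullable, giving SS | SSX.
Drop X -> ε.
X -> VVX: X nullable, giving VV | VVX.
Unchanged (no nullable symbols): S -> fg; S -> gC; C -> fC; C -> gg; V -> SCS; V -> ff; X -> g.

S -> fg | gC; C -> SS | fC | gg | SSX; V -> ff | SCS; X -> g | VV | VVX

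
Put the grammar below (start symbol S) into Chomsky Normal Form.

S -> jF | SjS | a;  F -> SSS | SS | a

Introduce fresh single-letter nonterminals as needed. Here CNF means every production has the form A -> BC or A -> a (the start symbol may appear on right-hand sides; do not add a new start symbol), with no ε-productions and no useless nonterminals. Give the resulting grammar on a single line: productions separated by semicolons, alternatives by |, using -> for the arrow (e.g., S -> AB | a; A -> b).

No ε-productions.
No unit productions to eliminate.
TERM: introduce A -> j and substitute in every rule of length ≥2.
BIN: F -> SSS becomes F -> SB, B -> SS; S -> SAS becomes S -> SC, C -> AS.

S -> a | AF | SC; A -> j; B -> SS; C -> AS; F -> a | SB | SS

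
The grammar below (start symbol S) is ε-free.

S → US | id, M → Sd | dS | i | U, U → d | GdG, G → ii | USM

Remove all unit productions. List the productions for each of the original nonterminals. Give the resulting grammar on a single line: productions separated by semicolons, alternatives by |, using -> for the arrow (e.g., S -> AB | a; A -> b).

S -> US | id; G -> ii | USM; M -> d | i | Sd | dS | GdG; U -> d | GdG

Unit productions: M->U.
Unit pairs (A ⇒* B via units): (M,U).
S: inherits non-unit rules of {S} → US | id.
G: inherits non-unit rules of {G} → USM | ii.
M: inherits non-unit rules of {M, U} → GdG | Sd | d | dS | i.
U: inherits non-unit rules of {U} → GdG | d.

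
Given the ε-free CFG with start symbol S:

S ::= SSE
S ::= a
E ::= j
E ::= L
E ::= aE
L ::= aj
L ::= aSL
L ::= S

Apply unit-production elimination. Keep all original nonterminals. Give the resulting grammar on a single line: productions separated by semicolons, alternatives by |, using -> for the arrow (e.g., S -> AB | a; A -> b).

S -> a | SSE; E -> a | j | aE | aj | SSE | aSL; L -> a | aj | SSE | aSL

Unit productions: E->L, L->S.
Unit pairs (A ⇒* B via units): (E,L), (E,S), (L,S).
S: inherits non-unit rules of {S} → SSE | a.
E: inherits non-unit rules of {E, L, S} → SSE | a | aE | aSL | aj | j.
L: inherits non-unit rules of {L, S} → SSE | a | aSL | aj.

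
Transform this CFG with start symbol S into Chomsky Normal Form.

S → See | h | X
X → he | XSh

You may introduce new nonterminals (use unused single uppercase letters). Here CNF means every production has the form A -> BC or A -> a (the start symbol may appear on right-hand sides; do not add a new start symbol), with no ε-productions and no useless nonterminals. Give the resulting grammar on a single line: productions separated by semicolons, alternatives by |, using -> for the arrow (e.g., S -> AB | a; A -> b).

No ε-productions.
After unit-elimination: S -> h | he | See | XSh; X -> he | XSh.
TERM: introduce A -> e, B -> h and substitute in every rule of length ≥2.
BIN: S -> SAA becomes S -> SC, C -> AA; S -> XSB becomes S -> XD, D -> SB; X -> XSB becomes X -> XE, E -> SB.

S -> h | BA | SC | XD; A -> e; B -> h; C -> AA; D -> SB; E -> SB; X -> BA | XE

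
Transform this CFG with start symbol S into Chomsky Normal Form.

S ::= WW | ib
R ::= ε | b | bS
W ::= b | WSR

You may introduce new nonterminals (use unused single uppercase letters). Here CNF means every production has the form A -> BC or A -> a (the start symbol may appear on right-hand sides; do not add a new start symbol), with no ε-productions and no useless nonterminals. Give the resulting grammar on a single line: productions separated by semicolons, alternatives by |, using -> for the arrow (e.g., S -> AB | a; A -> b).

Nullable: {R}; after ε-elimination: S -> WW | ib; R -> b | bS; W -> b | WS | WSR.
No unit productions to eliminate.
TERM: introduce A -> b, B -> i and substitute in every rule of length ≥2.
BIN: W -> WSR becomes W -> WC, C -> SR.

S -> BA | WW; A -> b; B -> i; C -> SR; R -> b | AS; W -> b | WC | WS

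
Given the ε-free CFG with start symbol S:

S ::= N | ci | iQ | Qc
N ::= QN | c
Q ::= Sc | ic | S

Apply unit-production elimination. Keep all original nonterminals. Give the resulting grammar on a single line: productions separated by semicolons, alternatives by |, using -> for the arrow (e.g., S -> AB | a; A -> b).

S -> c | QN | Qc | ci | iQ; N -> c | QN; Q -> c | QN | Qc | Sc | ci | iQ | ic

Unit productions: Q->S, S->N.
Unit pairs (A ⇒* B via units): (Q,N), (Q,S), (S,N).
S: inherits non-unit rules of {N, S} → QN | Qc | c | ci | iQ.
N: inherits non-unit rules of {N} → QN | c.
Q: inherits non-unit rules of {N, Q, S} → QN | Qc | Sc | c | ci | iQ | ic.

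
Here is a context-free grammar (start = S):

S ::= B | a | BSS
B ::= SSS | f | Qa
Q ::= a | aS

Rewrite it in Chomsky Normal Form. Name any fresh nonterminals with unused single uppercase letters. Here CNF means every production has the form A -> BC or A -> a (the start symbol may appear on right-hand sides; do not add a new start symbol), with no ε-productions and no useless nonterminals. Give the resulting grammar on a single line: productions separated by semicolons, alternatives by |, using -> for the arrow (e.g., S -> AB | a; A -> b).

S -> a | f | BD | QA | SE; A -> a; B -> f | QA | SC; C -> SS; D -> SS; E -> SS; Q -> a | AS

No ε-productions.
After unit-elimination: S -> a | f | Qa | BSS | SSS; B -> f | Qa | SSS; Q -> a | aS.
TERM: introduce A -> a and substitute in every rule of length ≥2.
BIN: B -> SSS becomes B -> SC, C -> SS; S -> BSS becomes S -> BD, D -> SS; S -> SSS becomes S -> SE, E -> SS.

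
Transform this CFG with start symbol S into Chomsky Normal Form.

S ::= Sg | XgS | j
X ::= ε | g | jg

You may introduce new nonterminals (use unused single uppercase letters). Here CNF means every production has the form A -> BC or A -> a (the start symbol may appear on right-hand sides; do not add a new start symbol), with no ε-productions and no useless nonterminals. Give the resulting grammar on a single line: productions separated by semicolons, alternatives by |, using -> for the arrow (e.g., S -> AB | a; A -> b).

S -> j | AS | SA | XC; A -> g; B -> j; C -> AS; X -> g | BA

Nullable: {X}; after ε-elimination: S -> j | Sg | gS | XgS; X -> g | jg.
No unit productions to eliminate.
TERM: introduce A -> g, B -> j and substitute in every rule of length ≥2.
BIN: S -> XAS becomes S -> XC, C -> AS.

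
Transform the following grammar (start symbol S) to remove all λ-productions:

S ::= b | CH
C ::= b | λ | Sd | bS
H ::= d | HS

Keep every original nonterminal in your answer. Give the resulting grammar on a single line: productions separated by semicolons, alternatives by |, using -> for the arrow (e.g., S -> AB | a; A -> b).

S -> H | b | CH; C -> b | Sd | bS; H -> d | HS

Nullable set: {C}.
S -> CH: C nullable, giving CH | H.
Drop C -> λ.
Unchanged (no nullable symbols): S -> b; C -> Sd; C -> b; C -> bS; H -> HS; H -> d.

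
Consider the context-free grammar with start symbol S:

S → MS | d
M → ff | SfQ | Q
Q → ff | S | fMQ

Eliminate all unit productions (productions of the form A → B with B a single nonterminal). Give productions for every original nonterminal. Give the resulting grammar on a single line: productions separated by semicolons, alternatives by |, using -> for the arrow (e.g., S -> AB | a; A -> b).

Unit productions: M->Q, Q->S.
Unit pairs (A ⇒* B via units): (M,Q), (M,S), (Q,S).
S: inherits non-unit rules of {S} → MS | d.
M: inherits non-unit rules of {M, Q, S} → MS | SfQ | d | fMQ | ff.
Q: inherits non-unit rules of {Q, S} → MS | d | fMQ | ff.

S -> d | MS; M -> d | MS | ff | SfQ | fMQ; Q -> d | MS | ff | fMQ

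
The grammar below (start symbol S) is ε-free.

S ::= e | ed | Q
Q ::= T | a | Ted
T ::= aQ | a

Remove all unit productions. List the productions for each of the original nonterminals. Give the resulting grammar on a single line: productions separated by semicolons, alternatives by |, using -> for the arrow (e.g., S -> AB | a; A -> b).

Unit productions: Q->T, S->Q.
Unit pairs (A ⇒* B via units): (Q,T), (S,Q), (S,T).
S: inherits non-unit rules of {Q, S, T} → Ted | a | aQ | e | ed.
Q: inherits non-unit rules of {Q, T} → Ted | a | aQ.
T: inherits non-unit rules of {T} → a | aQ.

S -> a | e | aQ | ed | Ted; Q -> a | aQ | Ted; T -> a | aQ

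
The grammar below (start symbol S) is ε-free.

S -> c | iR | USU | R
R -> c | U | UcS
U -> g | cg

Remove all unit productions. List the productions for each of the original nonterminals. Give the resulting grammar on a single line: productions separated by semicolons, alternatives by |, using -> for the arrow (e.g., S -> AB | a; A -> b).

Unit productions: R->U, S->R.
Unit pairs (A ⇒* B via units): (R,U), (S,R), (S,U).
S: inherits non-unit rules of {R, S, U} → USU | UcS | c | cg | g | iR.
R: inherits non-unit rules of {R, U} → UcS | c | cg | g.
U: inherits non-unit rules of {U} → cg | g.

S -> c | g | cg | iR | USU | UcS; R -> c | g | cg | UcS; U -> g | cg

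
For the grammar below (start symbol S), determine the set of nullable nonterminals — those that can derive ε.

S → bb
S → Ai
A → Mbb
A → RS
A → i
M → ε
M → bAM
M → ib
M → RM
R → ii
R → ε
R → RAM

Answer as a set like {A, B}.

Directly nullable (have an ε-rule): {M, R}.
Not nullable: A, S — each has a terminal in every rule's right-hand side or depends on a non-nullable symbol.

{M, R}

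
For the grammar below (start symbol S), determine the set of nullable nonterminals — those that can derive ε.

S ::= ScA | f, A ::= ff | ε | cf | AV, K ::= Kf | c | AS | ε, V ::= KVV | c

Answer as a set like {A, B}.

Directly nullable (have an ε-rule): {A, K}.
Not nullable: S, V — each has a terminal in every rule's right-hand side or depends on a non-nullable symbol.

{A, K}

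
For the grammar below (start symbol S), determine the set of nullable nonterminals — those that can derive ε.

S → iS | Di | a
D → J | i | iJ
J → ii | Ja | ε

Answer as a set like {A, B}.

Directly nullable (have an ε-rule): {J}.
D is nullable via D -> J (every symbol on the right is already known nullable).
Not nullable: S — each has a terminal in every rule's right-hand side or depends on a non-nullable symbol.

{D, J}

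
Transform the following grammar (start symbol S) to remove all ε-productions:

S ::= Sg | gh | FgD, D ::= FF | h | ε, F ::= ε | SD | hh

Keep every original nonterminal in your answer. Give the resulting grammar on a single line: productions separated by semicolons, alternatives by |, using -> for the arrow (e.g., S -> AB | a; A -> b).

Nullable set: {D, F}.
S -> FgD: F, D nullable, giving Fg | FgD | g | gD.
Drop D -> ε.
D -> FF: F, F nullable, giving F | FF.
Drop F -> ε.
F -> SD: D nullable, giving S | SD.
Unchanged (no nullable symbols): S -> Sg; S -> gh; D -> h; F -> hh.

S -> g | Fg | Sg | gD | gh | FgD; D -> F | h | FF; F -> S | SD | hh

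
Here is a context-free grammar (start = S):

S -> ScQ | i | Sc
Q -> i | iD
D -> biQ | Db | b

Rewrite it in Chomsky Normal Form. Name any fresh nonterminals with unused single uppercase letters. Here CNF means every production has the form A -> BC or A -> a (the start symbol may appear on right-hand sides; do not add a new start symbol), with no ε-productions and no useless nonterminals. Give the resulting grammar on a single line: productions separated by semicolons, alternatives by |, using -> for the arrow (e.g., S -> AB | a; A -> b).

No ε-productions.
No unit productions to eliminate.
TERM: introduce A -> b, C -> c, B -> i and substitute in every rule of length ≥2.
BIN: D -> ABQ becomes D -> AE, E -> BQ; S -> SCQ becomes S -> SF, F -> CQ.

S -> i | SC | SF; A -> b; B -> i; C -> c; D -> b | AE | DA; E -> BQ; F -> CQ; Q -> i | BD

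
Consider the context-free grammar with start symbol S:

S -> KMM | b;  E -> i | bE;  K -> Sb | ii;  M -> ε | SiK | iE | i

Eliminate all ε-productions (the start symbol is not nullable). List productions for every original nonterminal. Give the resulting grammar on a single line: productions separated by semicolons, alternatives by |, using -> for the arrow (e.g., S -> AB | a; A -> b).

Nullable set: {M}.
S -> KMM: M, M nullable, giving K | KM | KMM.
Drop M -> ε.
Unchanged (no nullable symbols): S -> b; E -> bE; E -> i; K -> Sb; K -> ii; M -> SiK; M -> i; M -> iE.

S -> K | b | KM | KMM; E -> i | bE; K -> Sb | ii; M -> i | iE | SiK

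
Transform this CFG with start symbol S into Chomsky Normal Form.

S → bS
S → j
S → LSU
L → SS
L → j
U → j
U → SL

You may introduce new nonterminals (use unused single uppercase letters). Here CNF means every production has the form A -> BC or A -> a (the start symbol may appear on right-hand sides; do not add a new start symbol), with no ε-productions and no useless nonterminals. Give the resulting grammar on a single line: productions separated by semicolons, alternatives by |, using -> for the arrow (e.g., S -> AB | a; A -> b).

No ε-productions.
No unit productions to eliminate.
TERM: introduce A -> b and substitute in every rule of length ≥2.
BIN: S -> LSU becomes S -> LB, B -> SU.

S -> j | AS | LB; A -> b; B -> SU; L -> j | SS; U -> j | SL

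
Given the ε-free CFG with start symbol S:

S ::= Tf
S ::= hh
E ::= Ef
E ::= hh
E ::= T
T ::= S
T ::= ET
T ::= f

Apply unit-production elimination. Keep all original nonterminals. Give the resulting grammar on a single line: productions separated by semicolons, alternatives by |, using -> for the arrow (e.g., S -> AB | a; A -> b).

Unit productions: E->T, T->S.
Unit pairs (A ⇒* B via units): (E,S), (E,T), (T,S).
S: inherits non-unit rules of {S} → Tf | hh.
E: inherits non-unit rules of {E, S, T} → ET | Ef | Tf | f | hh.
T: inherits non-unit rules of {S, T} → ET | Tf | f | hh.

S -> Tf | hh; E -> f | ET | Ef | Tf | hh; T -> f | ET | Tf | hh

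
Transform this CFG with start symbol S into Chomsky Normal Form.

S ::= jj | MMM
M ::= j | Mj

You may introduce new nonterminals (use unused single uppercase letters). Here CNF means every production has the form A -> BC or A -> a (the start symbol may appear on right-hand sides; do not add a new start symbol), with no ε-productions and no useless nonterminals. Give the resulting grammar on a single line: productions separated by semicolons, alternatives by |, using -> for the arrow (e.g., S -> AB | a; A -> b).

No ε-productions.
No unit productions to eliminate.
TERM: introduce A -> j and substitute in every rule of length ≥2.
BIN: S -> MMM becomes S -> MB, B -> MM.

S -> AA | MB; A -> j; B -> MM; M -> j | MA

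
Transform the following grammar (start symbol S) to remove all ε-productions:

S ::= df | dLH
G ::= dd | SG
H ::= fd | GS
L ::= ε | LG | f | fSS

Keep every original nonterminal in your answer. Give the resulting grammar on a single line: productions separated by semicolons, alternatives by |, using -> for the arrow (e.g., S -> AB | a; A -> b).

S -> dH | df | dLH; G -> SG | dd; H -> GS | fd; L -> G | f | LG | fSS

Nullable set: {L}.
S -> dLH: L nullable, giving dH | dLH.
Drop L -> ε.
L -> LG: L nullable, giving G | LG.
Unchanged (no nullable symbols): S -> df; G -> SG; G -> dd; H -> GS; H -> fd; L -> f; L -> fSS.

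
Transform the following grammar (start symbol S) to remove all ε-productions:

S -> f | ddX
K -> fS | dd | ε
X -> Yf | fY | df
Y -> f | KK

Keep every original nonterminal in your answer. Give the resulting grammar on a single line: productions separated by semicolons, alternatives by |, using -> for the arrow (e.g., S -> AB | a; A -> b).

S -> f | ddX; K -> dd | fS; X -> f | Yf | df | fY; Y -> K | f | KK

Nullable set: {K, Y}.
Drop K -> ε.
X -> Yf: Y nullable, giving Yf | f.
X -> fY: Y nullable, giving f | fY.
Y -> KK: K, K nullable, giving K | KK.
Unchanged (no nullable symbols): S -> ddX; S -> f; K -> dd; K -> fS; X -> df; Y -> f.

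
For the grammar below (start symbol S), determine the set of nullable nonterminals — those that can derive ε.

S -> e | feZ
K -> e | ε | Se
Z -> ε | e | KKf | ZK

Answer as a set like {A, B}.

{K, Z}

Directly nullable (have an ε-rule): {K, Z}.
Not nullable: S — each has a terminal in every rule's right-hand side or depends on a non-nullable symbol.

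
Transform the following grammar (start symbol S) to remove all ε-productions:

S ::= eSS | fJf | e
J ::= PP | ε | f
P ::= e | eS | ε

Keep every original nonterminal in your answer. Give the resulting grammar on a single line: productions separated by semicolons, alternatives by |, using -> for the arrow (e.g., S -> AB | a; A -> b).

S -> e | ff | eSS | fJf; J -> P | f | PP; P -> e | eS

Nullable set: {J, P}.
S -> fJf: J nullable, giving fJf | ff.
Drop J -> ε.
J -> PP: P, P nullable, giving P | PP.
Drop P -> ε.
Unchanged (no nullable symbols): S -> e; S -> eSS; J -> f; P -> e; P -> eS.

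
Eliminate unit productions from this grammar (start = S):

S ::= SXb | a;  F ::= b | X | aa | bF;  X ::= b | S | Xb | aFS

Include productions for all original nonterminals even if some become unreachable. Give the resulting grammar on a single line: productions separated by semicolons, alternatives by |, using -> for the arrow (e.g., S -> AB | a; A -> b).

S -> a | SXb; F -> a | b | Xb | aa | bF | SXb | aFS; X -> a | b | Xb | SXb | aFS

Unit productions: F->X, X->S.
Unit pairs (A ⇒* B via units): (F,S), (F,X), (X,S).
S: inherits non-unit rules of {S} → SXb | a.
F: inherits non-unit rules of {F, S, X} → SXb | Xb | a | aFS | aa | b | bF.
X: inherits non-unit rules of {S, X} → SXb | Xb | a | aFS | b.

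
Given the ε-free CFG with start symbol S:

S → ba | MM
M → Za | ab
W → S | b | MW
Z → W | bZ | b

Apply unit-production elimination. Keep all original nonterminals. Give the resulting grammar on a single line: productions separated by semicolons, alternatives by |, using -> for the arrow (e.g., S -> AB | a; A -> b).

Unit productions: W->S, Z->W.
Unit pairs (A ⇒* B via units): (W,S), (Z,S), (Z,W).
S: inherits non-unit rules of {S} → MM | ba.
M: inherits non-unit rules of {M} → Za | ab.
W: inherits non-unit rules of {S, W} → MM | MW | b | ba.
Z: inherits non-unit rules of {S, W, Z} → MM | MW | b | bZ | ba.

S -> MM | ba; M -> Za | ab; W -> b | MM | MW | ba; Z -> b | MM | MW | bZ | ba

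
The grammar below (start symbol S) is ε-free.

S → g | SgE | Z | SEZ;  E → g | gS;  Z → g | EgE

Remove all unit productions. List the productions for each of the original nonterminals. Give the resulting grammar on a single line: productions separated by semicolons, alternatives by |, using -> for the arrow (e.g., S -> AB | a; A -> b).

S -> g | EgE | SEZ | SgE; E -> g | gS; Z -> g | EgE

Unit productions: S->Z.
Unit pairs (A ⇒* B via units): (S,Z).
S: inherits non-unit rules of {S, Z} → EgE | SEZ | SgE | g.
E: inherits non-unit rules of {E} → g | gS.
Z: inherits non-unit rules of {Z} → EgE | g.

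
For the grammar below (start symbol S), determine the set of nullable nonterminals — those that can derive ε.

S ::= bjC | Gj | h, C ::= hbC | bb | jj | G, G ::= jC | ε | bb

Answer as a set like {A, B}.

{C, G}

Directly nullable (have an ε-rule): {G}.
C is nullable via C -> G (every symbol on the right is already known nullable).
Not nullable: S — each has a terminal in every rule's right-hand side or depends on a non-nullable symbol.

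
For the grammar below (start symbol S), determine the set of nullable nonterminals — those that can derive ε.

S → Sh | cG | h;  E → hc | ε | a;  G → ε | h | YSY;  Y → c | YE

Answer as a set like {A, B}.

{E, G}

Directly nullable (have an ε-rule): {E, G}.
Not nullable: S, Y — each has a terminal in every rule's right-hand side or depends on a non-nullable symbol.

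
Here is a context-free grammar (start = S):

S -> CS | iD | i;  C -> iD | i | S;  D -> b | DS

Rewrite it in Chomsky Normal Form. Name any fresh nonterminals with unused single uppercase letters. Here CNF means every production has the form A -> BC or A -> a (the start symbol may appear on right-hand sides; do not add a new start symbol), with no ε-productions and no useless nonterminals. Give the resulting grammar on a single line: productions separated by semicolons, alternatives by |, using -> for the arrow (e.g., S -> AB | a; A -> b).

S -> i | AD | CS; A -> i; C -> i | AD | CS; D -> b | DS

No ε-productions.
After unit-elimination: S -> i | CS | iD; C -> i | CS | iD; D -> b | DS.
TERM: introduce A -> i and substitute in every rule of length ≥2.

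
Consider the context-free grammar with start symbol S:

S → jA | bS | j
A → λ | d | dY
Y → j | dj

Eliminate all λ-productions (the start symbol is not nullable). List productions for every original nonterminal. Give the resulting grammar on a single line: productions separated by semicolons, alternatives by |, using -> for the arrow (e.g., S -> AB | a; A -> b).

S -> j | bS | jA; A -> d | dY; Y -> j | dj

Nullable set: {A}.
S -> jA: A nullable, giving j | jA.
Drop A -> λ.
Unchanged (no nullable symbols): S -> bS; S -> j; A -> d; A -> dY; Y -> dj; Y -> j.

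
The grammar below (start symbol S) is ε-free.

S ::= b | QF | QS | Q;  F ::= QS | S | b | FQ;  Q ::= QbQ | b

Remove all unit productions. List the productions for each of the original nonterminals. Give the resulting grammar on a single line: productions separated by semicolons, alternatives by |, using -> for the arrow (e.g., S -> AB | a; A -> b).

S -> b | QF | QS | QbQ; F -> b | FQ | QF | QS | QbQ; Q -> b | QbQ

Unit productions: F->S, S->Q.
Unit pairs (A ⇒* B via units): (F,Q), (F,S), (S,Q).
S: inherits non-unit rules of {Q, S} → QF | QS | QbQ | b.
F: inherits non-unit rules of {F, Q, S} → FQ | QF | QS | QbQ | b.
Q: inherits non-unit rules of {Q} → QbQ | b.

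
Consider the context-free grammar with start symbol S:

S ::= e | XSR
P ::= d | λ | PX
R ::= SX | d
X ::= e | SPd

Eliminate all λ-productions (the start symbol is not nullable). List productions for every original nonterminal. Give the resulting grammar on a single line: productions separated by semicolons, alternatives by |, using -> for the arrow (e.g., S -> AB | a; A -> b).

Nullable set: {P}.
Drop P -> λ.
P -> PX: P nullable, giving PX | X.
X -> SPd: P nullable, giving SPd | Sd.
Unchanged (no nullable symbols): S -> XSR; S -> e; P -> d; R -> SX; R -> d; X -> e.

S -> e | XSR; P -> X | d | PX; R -> d | SX; X -> e | Sd | SPd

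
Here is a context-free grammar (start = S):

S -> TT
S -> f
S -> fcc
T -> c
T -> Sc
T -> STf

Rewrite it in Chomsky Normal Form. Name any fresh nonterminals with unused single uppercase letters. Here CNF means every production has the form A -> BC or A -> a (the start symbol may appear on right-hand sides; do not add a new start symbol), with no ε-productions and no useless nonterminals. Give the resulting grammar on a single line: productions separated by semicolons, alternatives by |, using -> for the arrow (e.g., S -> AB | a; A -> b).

S -> f | AC | TT; A -> f; B -> c; C -> BB; D -> TA; T -> c | SB | SD

No ε-productions.
No unit productions to eliminate.
TERM: introduce B -> c, A -> f and substitute in every rule of length ≥2.
BIN: S -> ABB becomes S -> AC, C -> BB; T -> STA becomes T -> SD, D -> TA.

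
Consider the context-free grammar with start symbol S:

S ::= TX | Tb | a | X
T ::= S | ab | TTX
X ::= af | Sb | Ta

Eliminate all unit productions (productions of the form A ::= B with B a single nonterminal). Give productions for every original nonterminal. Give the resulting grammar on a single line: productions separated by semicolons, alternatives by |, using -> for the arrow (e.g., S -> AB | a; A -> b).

S -> a | Sb | TX | Ta | Tb | af; T -> a | Sb | TX | Ta | Tb | ab | af | TTX; X -> Sb | Ta | af

Unit productions: S->X, T->S.
Unit pairs (A ⇒* B via units): (S,X), (T,S), (T,X).
S: inherits non-unit rules of {S, X} → Sb | TX | Ta | Tb | a | af.
T: inherits non-unit rules of {S, T, X} → Sb | TTX | TX | Ta | Tb | a | ab | af.
X: inherits non-unit rules of {X} → Sb | Ta | af.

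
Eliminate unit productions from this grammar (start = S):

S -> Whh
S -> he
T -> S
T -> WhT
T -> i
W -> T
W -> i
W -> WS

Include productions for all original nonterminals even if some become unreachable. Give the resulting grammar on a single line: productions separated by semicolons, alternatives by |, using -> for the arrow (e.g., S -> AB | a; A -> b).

S -> he | Whh; T -> i | he | WhT | Whh; W -> i | WS | he | WhT | Whh

Unit productions: T->S, W->T.
Unit pairs (A ⇒* B via units): (T,S), (W,S), (W,T).
S: inherits non-unit rules of {S} → Whh | he.
T: inherits non-unit rules of {S, T} → WhT | Whh | he | i.
W: inherits non-unit rules of {S, T, W} → WS | WhT | Whh | he | i.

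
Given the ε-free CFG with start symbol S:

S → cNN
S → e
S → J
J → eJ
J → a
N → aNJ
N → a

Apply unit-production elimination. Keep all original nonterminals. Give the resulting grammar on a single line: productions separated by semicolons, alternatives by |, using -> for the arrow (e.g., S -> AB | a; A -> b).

S -> a | e | eJ | cNN; J -> a | eJ; N -> a | aNJ

Unit productions: S->J.
Unit pairs (A ⇒* B via units): (S,J).
S: inherits non-unit rules of {J, S} → a | cNN | e | eJ.
J: inherits non-unit rules of {J} → a | eJ.
N: inherits non-unit rules of {N} → a | aNJ.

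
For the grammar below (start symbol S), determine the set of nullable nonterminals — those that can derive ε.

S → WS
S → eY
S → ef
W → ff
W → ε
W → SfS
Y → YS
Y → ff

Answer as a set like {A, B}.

Directly nullable (have an ε-rule): {W}.
Not nullable: S, Y — each has a terminal in every rule's right-hand side or depends on a non-nullable symbol.

{W}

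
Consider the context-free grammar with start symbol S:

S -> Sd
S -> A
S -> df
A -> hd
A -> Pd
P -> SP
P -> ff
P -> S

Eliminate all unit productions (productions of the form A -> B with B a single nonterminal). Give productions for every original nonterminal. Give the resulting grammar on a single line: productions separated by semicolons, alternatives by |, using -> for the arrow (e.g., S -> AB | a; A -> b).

S -> Pd | Sd | df | hd; A -> Pd | hd; P -> Pd | SP | Sd | df | ff | hd

Unit productions: P->S, S->A.
Unit pairs (A ⇒* B via units): (P,A), (P,S), (S,A).
S: inherits non-unit rules of {A, S} → Pd | Sd | df | hd.
A: inherits non-unit rules of {A} → Pd | hd.
P: inherits non-unit rules of {A, P, S} → Pd | SP | Sd | df | ff | hd.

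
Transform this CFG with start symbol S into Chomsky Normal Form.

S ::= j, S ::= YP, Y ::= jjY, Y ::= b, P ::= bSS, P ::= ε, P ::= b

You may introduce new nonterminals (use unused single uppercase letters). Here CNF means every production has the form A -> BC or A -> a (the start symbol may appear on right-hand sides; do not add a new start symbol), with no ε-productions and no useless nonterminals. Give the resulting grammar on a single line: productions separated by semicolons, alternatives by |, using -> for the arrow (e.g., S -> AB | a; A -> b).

Nullable: {P}; after ε-elimination: S -> Y | j | YP; P -> b | bSS; Y -> b | jjY.
After unit-elimination: S -> b | j | YP | jjY; P -> b | bSS; Y -> b | jjY.
TERM: introduce A -> b, B -> j and substitute in every rule of length ≥2.
BIN: P -> ASS becomes P -> AC, C -> SS; S -> BBY becomes S -> BD, D -> BY; Y -> BBY becomes Y -> BE, E -> BY.

S -> b | j | BD | YP; A -> b; B -> j; C -> SS; D -> BY; E -> BY; P -> b | AC; Y -> b | BE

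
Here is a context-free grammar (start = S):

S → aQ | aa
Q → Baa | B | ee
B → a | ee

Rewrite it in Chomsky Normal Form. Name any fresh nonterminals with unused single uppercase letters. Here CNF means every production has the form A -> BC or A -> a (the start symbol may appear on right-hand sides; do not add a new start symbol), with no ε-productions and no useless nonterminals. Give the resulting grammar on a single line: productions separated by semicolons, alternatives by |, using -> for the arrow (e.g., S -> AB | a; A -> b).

No ε-productions.
After unit-elimination: S -> aQ | aa; B -> a | ee; Q -> a | ee | Baa.
TERM: introduce C -> a, A -> e and substitute in every rule of length ≥2.
BIN: Q -> BCC becomes Q -> BD, D -> CC.

S -> CC | CQ; A -> e; B -> a | AA; C -> a; D -> CC; Q -> a | AA | BD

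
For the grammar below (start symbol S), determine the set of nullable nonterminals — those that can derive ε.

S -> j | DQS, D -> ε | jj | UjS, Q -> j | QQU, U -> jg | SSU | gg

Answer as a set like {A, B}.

{D}

Directly nullable (have an ε-rule): {D}.
Not nullable: Q, S, U — each has a terminal in every rule's right-hand side or depends on a non-nullable symbol.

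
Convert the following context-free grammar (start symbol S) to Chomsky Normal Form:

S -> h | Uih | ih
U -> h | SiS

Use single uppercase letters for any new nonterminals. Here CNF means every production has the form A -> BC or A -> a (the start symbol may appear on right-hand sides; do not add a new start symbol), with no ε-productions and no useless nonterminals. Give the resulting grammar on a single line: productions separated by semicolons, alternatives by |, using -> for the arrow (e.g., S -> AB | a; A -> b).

No ε-productions.
No unit productions to eliminate.
TERM: introduce B -> h, A -> i and substitute in every rule of length ≥2.
BIN: S -> UAB becomes S -> UC, C -> AB; U -> SAS becomes U -> SD, D -> AS.

S -> h | AB | UC; A -> i; B -> h; C -> AB; D -> AS; U -> h | SD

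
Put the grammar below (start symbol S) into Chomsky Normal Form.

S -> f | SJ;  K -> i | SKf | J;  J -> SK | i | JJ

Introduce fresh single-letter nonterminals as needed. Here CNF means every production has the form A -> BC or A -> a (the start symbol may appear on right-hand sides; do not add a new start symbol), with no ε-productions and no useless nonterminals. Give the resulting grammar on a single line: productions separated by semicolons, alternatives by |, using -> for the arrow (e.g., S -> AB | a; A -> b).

S -> f | SJ; A -> f; B -> KA; J -> i | JJ | SK; K -> i | JJ | SB | SK

No ε-productions.
After unit-elimination: S -> f | SJ; J -> i | JJ | SK; K -> i | JJ | SK | SKf.
TERM: introduce A -> f and substitute in every rule of length ≥2.
BIN: K -> SKA becomes K -> SB, B -> KA.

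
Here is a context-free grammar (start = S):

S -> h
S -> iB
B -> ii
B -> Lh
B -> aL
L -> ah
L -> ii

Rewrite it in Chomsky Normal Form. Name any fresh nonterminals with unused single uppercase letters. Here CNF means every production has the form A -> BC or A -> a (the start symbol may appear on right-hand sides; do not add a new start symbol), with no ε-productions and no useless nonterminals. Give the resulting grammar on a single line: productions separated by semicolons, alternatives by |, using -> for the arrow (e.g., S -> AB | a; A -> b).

No ε-productions.
No unit productions to eliminate.
TERM: introduce C -> a, A -> h, D -> i and substitute in every rule of length ≥2.

S -> h | DB; A -> h; B -> CL | DD | LA; C -> a; D -> i; L -> CA | DD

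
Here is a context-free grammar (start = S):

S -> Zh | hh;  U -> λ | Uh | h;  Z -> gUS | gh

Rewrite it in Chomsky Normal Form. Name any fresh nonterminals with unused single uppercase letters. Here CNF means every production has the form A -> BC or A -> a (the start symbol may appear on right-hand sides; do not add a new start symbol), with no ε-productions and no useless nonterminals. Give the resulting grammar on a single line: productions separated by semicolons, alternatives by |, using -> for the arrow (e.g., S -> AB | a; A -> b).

S -> AA | ZA; A -> h; B -> g; C -> US; U -> h | UA; Z -> BA | BC | BS

Nullable: {U}; after ε-elimination: S -> Zh | hh; U -> h | Uh; Z -> gS | gh | gUS.
No unit productions to eliminate.
TERM: introduce B -> g, A -> h and substitute in every rule of length ≥2.
BIN: Z -> BUS becomes Z -> BC, C -> US.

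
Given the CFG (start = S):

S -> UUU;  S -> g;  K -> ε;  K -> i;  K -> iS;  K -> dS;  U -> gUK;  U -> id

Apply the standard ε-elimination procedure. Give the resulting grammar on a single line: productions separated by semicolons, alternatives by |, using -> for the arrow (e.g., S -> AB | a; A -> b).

Nullable set: {K}.
Drop K -> ε.
U -> gUK: K nullable, giving gU | gUK.
Unchanged (no nullable symbols): S -> UUU; S -> g; K -> dS; K -> i; K -> iS; U -> id.

S -> g | UUU; K -> i | dS | iS; U -> gU | id | gUK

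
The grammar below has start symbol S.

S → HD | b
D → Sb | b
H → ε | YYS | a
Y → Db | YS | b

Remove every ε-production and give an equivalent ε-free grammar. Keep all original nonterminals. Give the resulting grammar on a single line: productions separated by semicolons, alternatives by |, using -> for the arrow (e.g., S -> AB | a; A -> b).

Nullable set: {H}.
S -> HD: H nullable, giving D | HD.
Drop H -> ε.
Unchanged (no nullable symbols): S -> b; D -> Sb; D -> b; H -> YYS; H -> a; Y -> Db; Y -> YS; Y -> b.

S -> D | b | HD; D -> b | Sb; H -> a | YYS; Y -> b | Db | YS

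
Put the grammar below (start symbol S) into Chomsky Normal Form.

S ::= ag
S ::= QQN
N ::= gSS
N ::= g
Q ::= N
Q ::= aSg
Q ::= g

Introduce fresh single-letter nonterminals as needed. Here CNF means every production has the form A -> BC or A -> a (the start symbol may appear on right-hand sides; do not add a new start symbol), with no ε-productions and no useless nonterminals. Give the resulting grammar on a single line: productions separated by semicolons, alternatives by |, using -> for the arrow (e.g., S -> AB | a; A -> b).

No ε-productions.
After unit-elimination: S -> ag | QQN; N -> g | gSS; Q -> g | aSg | gSS.
TERM: introduce B -> a, A -> g and substitute in every rule of length ≥2.
BIN: N -> ASS becomes N -> AC, C -> SS; Q -> ASS becomes Q -> AD, D -> SS; Q -> BSA becomes Q -> BE, E -> SA; S -> QQN becomes S -> QF, F -> QN.

S -> BA | QF; A -> g; B -> a; C -> SS; D -> SS; E -> SA; F -> QN; N -> g | AC; Q -> g | AD | BE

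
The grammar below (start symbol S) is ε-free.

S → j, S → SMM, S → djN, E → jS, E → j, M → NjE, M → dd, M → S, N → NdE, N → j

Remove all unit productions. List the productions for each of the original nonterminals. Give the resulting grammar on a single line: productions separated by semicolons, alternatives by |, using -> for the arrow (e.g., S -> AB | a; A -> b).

Unit productions: M->S.
Unit pairs (A ⇒* B via units): (M,S).
S: inherits non-unit rules of {S} → SMM | djN | j.
E: inherits non-unit rules of {E} → j | jS.
M: inherits non-unit rules of {M, S} → NjE | SMM | dd | djN | j.
N: inherits non-unit rules of {N} → NdE | j.

S -> j | SMM | djN; E -> j | jS; M -> j | dd | NjE | SMM | djN; N -> j | NdE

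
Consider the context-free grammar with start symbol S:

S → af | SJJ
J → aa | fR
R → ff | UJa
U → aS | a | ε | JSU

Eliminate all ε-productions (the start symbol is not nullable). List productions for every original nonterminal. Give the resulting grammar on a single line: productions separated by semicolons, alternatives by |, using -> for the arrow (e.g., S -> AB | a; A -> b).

Nullable set: {U}.
R -> UJa: U nullable, giving Ja | UJa.
Drop U -> ε.
U -> JSU: U nullable, giving JS | JSU.
Unchanged (no nullable symbols): S -> SJJ; S -> af; J -> aa; J -> fR; R -> ff; U -> a; U -> aS.

S -> af | SJJ; J -> aa | fR; R -> Ja | ff | UJa; U -> a | JS | aS | JSU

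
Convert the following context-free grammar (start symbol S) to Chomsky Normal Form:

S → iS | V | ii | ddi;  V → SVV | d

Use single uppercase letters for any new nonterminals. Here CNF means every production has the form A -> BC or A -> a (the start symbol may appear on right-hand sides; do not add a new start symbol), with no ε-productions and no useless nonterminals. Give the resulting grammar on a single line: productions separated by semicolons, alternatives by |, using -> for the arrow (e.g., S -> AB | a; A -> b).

S -> d | AC | BB | BS | SD; A -> d; B -> i; C -> AB; D -> VV; E -> VV; V -> d | SE

No ε-productions.
After unit-elimination: S -> d | iS | ii | SVV | ddi; V -> d | SVV.
TERM: introduce A -> d, B -> i and substitute in every rule of length ≥2.
BIN: S -> AAB becomes S -> AC, C -> AB; S -> SVV becomes S -> SD, D -> VV; V -> SVV becomes V -> SE, E -> VV.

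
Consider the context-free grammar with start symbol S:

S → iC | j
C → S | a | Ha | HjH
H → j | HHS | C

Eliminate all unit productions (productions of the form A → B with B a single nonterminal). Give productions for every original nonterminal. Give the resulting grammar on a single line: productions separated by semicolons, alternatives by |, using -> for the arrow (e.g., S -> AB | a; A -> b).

S -> j | iC; C -> a | j | Ha | iC | HjH; H -> a | j | Ha | iC | HHS | HjH

Unit productions: C->S, H->C.
Unit pairs (A ⇒* B via units): (C,S), (H,C), (H,S).
S: inherits non-unit rules of {S} → iC | j.
C: inherits non-unit rules of {C, S} → Ha | HjH | a | iC | j.
H: inherits non-unit rules of {C, H, S} → HHS | Ha | HjH | a | iC | j.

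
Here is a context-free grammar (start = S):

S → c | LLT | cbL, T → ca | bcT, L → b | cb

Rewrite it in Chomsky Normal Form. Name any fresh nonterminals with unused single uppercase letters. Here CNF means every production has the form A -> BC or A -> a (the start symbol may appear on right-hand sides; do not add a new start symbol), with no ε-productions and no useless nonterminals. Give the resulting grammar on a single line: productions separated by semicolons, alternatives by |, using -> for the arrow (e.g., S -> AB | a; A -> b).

S -> c | AD | LE; A -> c; B -> b; C -> a; D -> BL; E -> LT; F -> AT; L -> b | AB; T -> AC | BF

No ε-productions.
No unit productions to eliminate.
TERM: introduce C -> a, B -> b, A -> c and substitute in every rule of length ≥2.
BIN: S -> ABL becomes S -> AD, D -> BL; S -> LLT becomes S -> LE, E -> LT; T -> BAT becomes T -> BF, F -> AT.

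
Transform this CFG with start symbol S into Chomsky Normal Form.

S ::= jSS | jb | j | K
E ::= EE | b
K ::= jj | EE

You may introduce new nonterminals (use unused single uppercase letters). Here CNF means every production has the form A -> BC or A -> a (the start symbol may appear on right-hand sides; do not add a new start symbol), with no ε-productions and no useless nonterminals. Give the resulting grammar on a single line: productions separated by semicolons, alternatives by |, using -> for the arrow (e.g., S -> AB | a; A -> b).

S -> j | AA | AB | AC | EE; A -> j; B -> b; C -> SS; E -> b | EE

No ε-productions.
After unit-elimination: S -> j | EE | jb | jj | jSS; E -> b | EE; K -> EE | jj.
TERM: introduce B -> b, A -> j and substitute in every rule of length ≥2.
BIN: S -> ASS becomes S -> AC, C -> SS.
Drop unreachable/unproductive: K.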